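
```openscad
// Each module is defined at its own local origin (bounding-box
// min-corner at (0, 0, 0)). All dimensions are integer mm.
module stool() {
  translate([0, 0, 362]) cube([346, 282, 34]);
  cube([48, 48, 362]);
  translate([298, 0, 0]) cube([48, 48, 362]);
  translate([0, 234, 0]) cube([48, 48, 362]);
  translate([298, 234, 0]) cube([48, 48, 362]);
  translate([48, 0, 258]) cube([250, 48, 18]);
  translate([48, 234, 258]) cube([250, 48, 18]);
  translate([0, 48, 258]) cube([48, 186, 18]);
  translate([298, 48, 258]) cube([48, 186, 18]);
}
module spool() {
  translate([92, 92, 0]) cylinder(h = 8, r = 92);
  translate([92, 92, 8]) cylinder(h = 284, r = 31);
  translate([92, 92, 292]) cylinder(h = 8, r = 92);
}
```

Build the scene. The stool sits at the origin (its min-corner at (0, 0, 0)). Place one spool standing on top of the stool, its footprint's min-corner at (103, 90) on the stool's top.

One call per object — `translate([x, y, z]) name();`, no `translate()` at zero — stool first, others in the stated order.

stool();
translate([103, 90, 396]) spool();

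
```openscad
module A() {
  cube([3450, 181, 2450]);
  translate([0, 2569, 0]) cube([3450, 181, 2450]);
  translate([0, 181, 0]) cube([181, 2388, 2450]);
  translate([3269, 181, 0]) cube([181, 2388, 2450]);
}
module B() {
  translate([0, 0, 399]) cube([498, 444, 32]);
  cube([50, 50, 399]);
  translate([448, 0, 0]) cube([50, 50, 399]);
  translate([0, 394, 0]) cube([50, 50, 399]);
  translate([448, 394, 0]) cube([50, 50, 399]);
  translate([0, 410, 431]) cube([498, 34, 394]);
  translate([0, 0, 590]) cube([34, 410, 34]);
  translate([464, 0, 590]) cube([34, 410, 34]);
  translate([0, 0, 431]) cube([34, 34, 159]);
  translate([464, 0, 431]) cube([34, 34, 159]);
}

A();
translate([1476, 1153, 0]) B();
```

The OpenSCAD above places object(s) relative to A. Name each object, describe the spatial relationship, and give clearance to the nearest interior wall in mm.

Clearances: x = 1295, y = 972; minimum 972 mm.

A is a house frame. B is a chair. The chair sits inside the house frame, centred. The clearance to the nearest interior wall is 972 mm.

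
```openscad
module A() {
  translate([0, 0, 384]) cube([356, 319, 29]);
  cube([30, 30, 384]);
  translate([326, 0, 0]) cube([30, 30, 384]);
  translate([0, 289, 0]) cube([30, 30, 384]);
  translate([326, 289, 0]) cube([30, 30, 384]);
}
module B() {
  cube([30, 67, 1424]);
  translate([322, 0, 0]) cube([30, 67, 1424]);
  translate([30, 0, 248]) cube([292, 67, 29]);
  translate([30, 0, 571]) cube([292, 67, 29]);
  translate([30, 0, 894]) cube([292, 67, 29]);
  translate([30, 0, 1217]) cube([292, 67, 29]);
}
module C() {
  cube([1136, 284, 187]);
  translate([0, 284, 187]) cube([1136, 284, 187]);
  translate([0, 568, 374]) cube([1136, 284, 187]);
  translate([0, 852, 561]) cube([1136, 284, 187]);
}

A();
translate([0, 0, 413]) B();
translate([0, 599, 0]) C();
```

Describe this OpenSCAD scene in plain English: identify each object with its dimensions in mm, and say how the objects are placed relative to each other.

A is a simple wooden stool: a rectangular seat 356 mm (x) by 319 mm (y), 29 mm thick, top face at z = 413 mm, on four square legs, each 30×30 mm in cross-section. The legs rest on z = 0, each flush with a corner of the seat.

B is a straight ladder. Two 30×67 mm vertical rails, 1424 mm tall, stand 352 mm apart (outside-to-outside) with their front faces coplanar on the −y side. 4 rungs, each 67 mm deep and 29 mm tall, span between the inner faces of the rails, front faces flush with the rails. The lowest rung's underside is at z = 248 mm and rungs are spaced 323 mm apart (underside to underside).

C is a run of 4 identical solid stair steps. Each tread is 1136×284 mm and each step block is 187 mm high. Step 1 rests on the floor; step k is offset from step 1 by (k−1)×284 mm in y and (k−1)×187 mm in z.

The ladder is on top of the stool. The staircase is on the floor beside the stool on its +y side.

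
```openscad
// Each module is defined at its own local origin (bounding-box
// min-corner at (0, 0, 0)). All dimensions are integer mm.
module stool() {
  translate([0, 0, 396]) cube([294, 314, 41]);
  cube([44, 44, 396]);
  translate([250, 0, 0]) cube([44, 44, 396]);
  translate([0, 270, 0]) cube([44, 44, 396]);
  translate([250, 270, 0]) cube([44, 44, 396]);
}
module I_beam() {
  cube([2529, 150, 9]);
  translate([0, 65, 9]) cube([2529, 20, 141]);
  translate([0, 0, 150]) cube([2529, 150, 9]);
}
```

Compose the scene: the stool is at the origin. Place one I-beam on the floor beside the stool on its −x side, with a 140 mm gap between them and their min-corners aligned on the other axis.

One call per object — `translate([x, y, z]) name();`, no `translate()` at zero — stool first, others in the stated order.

stool();
translate([-2669, 0, 0]) I_beam();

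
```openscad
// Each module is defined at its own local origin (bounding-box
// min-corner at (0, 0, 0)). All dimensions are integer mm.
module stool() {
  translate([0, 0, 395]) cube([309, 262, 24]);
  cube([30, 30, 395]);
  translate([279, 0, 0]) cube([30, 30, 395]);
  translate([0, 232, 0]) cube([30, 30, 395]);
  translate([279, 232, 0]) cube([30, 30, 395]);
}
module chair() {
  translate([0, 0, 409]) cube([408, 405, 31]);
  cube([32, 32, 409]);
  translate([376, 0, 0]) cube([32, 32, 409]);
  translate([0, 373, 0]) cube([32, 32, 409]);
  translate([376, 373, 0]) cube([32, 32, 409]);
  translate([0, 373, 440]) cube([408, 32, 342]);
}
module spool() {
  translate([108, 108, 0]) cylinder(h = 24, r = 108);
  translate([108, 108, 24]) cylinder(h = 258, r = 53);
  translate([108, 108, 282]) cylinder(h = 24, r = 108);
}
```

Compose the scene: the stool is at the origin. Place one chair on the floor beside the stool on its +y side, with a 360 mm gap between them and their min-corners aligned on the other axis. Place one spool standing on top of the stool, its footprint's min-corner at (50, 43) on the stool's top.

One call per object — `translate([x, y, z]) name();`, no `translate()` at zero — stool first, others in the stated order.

stool();
translate([0, 622, 0]) chair();
translate([50, 43, 419]) spool();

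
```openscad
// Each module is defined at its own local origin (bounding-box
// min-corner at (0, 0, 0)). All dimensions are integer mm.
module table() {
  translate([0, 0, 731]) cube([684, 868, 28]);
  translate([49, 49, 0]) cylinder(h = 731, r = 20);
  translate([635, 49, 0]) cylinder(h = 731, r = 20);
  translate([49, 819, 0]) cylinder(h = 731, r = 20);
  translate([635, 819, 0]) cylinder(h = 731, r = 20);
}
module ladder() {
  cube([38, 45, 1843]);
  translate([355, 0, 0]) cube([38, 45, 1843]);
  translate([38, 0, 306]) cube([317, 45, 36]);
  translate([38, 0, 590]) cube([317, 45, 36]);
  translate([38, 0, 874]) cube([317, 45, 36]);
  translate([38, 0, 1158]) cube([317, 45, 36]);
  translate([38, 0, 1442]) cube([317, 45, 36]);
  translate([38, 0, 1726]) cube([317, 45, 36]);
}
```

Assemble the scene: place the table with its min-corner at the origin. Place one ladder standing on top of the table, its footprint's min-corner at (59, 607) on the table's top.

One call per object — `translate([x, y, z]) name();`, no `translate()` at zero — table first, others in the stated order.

table();
translate([59, 607, 759]) ladder();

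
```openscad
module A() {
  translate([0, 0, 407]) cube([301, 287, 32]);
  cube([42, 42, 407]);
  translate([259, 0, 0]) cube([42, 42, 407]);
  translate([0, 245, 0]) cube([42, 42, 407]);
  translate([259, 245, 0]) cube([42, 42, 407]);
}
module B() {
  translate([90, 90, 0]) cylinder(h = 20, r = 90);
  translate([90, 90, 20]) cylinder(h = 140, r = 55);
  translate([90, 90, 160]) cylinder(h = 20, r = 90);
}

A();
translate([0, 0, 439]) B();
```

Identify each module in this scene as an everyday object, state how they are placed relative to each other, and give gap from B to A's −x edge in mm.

A is a stool. B is a spool. The spool is on top of the stool. The gap from the spool to the stool's −x edge is 0 mm.

The spool's min-x is at 0; the stool's min-x is 0; gap = 0 mm.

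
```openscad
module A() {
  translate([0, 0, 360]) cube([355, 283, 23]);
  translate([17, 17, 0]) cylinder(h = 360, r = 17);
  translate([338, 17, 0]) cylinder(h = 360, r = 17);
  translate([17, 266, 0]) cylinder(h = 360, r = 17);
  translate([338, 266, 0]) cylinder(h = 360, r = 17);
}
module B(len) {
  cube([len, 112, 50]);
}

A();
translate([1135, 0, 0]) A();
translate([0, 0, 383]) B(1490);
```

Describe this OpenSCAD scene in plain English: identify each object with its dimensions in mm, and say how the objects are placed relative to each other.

A is a four-legged stool. The seat is a 355×283×23 mm slab whose top surface is at z = 383 mm; four round legs, each 34 mm in diameter, run from the floor (z = 0) to the underside of the seat, each leg's axis is inset half a diameter from the nearest pair of seat edges (so the leg's bounding box is flush with the corner).

B is a rectangular beam 1490 mm long (x), 112 mm deep (y), 50 mm thick (z).

The beam spans the tops of two stools placed 780 mm apart, resting at z = 383 mm.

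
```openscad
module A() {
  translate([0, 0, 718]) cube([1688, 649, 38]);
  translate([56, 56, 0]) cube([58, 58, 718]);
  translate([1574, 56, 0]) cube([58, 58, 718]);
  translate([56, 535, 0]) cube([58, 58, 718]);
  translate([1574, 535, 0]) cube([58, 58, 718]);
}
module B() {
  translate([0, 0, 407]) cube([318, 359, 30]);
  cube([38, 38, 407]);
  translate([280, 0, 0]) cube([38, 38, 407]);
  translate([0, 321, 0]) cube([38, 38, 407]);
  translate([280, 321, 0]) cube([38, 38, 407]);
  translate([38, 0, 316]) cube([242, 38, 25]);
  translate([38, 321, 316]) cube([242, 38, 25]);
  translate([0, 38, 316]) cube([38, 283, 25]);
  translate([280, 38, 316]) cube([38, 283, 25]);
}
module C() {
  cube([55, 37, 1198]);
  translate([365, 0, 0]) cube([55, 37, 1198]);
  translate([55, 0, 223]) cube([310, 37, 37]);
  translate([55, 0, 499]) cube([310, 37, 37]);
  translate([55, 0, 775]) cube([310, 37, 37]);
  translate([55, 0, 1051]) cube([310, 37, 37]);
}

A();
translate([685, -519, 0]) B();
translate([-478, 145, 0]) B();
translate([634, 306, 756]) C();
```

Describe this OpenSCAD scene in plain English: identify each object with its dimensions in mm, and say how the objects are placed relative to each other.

A is a table: top 1688 mm (x) × 649 mm (y), 38 mm thick, upper face at z = 756 mm, on four 58×58 mm square legs, each inset 56 mm from the nearest pair of top edges, running from z = 0 to the bottom of the top.

B is a four-legged stool. The seat is 318×359 mm, 30 mm thick, top at z = 437 mm. It stands on four square legs, each 38×38 mm in cross-section, from z = 0 to the seat underside, each flush with a corner of the seat. Four stretchers, 38 mm wide and 25 mm tall, connect adjacent legs with their undersides at z = 316 mm, each running between the inner faces of the legs it joins and aligned with the legs' outer faces on the other axis.

C is a wooden ladder with two side rails of 55×37 mm section and 1198 mm height, set 420 mm apart overall. Between them run 4 rectangular rungs (37 mm deep, 37 mm thick), front faces flush with the rails' −y face. The bottom of the first rung is 223 mm above the floor and each subsequent rung is 276 mm higher than the one below.

Two stools sit around the table at the −y, −x sides. The ladder is on top of the table, centred.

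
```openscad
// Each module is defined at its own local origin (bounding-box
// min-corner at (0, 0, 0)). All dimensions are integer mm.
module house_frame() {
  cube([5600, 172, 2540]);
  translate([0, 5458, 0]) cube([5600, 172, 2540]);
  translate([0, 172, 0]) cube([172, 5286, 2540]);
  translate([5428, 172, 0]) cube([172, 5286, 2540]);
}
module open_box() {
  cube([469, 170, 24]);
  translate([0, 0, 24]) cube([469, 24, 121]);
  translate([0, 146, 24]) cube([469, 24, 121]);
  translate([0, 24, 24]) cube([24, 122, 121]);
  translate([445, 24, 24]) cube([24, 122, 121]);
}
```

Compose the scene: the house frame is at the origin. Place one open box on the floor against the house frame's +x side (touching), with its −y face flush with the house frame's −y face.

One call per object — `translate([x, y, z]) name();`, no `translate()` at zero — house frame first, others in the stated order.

house_frame();
translate([5600, 0, 0]) open_box();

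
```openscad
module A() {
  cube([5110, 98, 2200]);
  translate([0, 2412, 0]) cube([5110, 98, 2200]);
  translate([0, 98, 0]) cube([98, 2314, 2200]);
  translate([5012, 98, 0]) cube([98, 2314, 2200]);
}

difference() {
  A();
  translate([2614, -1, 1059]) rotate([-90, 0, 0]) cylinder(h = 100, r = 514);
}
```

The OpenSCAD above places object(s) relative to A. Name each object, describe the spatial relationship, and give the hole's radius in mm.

The subtracted cylinder has r = 514 mm.

A is a house frame. The house frame has a circular hole through its front wall. The hole's radius is 514 mm.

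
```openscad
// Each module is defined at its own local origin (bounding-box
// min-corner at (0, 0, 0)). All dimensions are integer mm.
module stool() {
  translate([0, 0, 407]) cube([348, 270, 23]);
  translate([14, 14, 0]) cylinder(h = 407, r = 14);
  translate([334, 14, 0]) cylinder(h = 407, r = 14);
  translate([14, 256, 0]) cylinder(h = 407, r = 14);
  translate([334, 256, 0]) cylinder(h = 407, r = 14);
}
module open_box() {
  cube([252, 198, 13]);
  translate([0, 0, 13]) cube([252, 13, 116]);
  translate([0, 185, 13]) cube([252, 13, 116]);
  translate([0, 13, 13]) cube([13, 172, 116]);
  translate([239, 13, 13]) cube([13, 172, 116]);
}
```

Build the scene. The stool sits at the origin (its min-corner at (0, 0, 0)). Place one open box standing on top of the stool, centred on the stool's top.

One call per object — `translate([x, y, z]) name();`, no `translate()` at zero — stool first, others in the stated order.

stool();
translate([48, 36, 430]) open_box();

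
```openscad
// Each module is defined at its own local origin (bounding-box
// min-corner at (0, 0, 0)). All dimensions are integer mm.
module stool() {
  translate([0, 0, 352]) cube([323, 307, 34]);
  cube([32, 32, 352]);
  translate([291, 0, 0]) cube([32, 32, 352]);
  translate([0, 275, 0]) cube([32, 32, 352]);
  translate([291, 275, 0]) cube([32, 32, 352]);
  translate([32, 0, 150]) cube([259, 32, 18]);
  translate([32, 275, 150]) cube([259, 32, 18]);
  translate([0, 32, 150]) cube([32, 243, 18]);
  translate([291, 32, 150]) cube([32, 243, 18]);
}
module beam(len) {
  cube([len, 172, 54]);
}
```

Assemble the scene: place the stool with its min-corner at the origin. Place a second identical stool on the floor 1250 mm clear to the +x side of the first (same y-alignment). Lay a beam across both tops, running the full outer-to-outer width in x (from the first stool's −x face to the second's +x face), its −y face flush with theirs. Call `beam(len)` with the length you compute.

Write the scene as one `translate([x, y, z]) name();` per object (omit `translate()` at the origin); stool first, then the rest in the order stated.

stool();
translate([1573, 0, 0]) stool();
translate([0, 0, 386]) beam(1896);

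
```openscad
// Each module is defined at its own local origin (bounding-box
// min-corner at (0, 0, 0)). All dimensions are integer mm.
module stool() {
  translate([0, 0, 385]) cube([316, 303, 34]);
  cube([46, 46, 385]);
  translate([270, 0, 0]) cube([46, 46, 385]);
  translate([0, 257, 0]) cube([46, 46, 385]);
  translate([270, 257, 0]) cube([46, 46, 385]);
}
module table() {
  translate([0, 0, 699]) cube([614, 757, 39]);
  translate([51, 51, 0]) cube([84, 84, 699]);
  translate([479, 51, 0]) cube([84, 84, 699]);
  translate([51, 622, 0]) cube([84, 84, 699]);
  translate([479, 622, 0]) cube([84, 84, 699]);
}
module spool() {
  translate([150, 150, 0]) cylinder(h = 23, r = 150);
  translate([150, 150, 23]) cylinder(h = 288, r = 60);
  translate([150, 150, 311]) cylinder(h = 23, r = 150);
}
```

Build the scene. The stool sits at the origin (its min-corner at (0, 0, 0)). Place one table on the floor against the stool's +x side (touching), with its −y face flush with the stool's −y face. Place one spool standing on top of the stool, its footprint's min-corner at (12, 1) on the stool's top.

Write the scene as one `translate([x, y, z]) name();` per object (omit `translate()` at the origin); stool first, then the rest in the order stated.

stool();
translate([316, 0, 0]) table();
translate([12, 1, 419]) spool();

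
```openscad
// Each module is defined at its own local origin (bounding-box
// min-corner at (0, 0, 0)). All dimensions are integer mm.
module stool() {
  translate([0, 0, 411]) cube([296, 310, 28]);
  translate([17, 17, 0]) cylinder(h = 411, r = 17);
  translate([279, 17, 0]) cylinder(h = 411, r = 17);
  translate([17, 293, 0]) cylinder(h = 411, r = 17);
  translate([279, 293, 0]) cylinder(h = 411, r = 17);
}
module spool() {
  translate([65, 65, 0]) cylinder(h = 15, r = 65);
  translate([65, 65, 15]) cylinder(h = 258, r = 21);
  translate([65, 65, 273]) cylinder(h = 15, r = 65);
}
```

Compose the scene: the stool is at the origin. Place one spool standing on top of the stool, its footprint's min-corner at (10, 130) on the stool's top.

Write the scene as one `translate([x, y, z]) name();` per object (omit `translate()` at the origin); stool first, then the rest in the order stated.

stool();
translate([10, 130, 439]) spool();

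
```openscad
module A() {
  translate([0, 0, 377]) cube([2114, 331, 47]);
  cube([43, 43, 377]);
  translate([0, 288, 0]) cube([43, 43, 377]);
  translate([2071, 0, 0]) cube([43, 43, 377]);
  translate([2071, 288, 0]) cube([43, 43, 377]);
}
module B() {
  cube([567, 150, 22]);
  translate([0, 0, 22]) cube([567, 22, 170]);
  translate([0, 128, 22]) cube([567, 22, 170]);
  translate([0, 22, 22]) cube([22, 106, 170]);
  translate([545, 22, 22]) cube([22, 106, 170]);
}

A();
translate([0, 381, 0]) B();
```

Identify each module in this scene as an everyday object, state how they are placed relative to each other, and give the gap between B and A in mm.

A is a bench. B is an open box. The open box is on the floor beside the bench on its +y side. The gap between the open box and the bench is 50 mm.

The open box's nearest face is 50 mm from the bench's +y face.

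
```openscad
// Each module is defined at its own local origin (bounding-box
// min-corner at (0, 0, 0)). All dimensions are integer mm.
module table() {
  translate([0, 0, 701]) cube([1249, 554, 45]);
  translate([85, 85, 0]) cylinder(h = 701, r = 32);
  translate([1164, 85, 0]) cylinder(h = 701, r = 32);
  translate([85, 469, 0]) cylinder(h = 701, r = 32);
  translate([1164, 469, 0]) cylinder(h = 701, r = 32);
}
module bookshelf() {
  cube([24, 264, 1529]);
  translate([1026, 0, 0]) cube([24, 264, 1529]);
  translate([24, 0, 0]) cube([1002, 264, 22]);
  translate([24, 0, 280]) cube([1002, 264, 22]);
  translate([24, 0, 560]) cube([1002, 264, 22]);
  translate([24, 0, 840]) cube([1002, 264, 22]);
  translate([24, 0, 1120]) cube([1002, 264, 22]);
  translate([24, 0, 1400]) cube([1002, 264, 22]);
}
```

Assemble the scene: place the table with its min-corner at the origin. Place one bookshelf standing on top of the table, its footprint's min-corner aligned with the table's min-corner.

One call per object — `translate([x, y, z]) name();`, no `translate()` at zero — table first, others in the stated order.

table();
translate([0, 0, 746]) bookshelf();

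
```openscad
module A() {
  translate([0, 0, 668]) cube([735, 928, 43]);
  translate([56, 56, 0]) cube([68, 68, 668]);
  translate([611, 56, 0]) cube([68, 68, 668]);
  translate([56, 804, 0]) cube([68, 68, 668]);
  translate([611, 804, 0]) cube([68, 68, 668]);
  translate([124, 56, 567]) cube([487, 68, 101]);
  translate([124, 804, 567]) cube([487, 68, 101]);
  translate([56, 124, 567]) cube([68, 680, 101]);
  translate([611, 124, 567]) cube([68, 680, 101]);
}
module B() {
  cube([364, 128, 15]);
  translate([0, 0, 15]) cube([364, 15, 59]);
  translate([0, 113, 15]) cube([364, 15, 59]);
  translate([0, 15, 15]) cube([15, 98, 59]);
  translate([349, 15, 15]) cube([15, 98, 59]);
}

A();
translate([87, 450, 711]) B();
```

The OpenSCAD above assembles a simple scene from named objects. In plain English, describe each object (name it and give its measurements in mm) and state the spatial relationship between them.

A is a rectangular dining table. The top is 735×928×43 mm with its upper surface at z = 711 mm. It stands on four 68×68 mm square legs, each inset 56 mm from the nearest pair of top edges, running from the floor to the underside of the top. Four apron rails, 68 mm thick and 101 mm tall, run between adjacent legs with their top edges flush with the underside of the top and their outer faces flush with the legs' outer faces.

B is an open-topped rectangular box: outside dimensions 364×128×74 mm, with a uniform wall and base thickness of 15 mm. The base is a full 364×128 slab on the floor; four walls sit on top of the base. The front and back walls (the −y and +y sides) span the full width; the two side walls fit between them.

The open box is on top of the table.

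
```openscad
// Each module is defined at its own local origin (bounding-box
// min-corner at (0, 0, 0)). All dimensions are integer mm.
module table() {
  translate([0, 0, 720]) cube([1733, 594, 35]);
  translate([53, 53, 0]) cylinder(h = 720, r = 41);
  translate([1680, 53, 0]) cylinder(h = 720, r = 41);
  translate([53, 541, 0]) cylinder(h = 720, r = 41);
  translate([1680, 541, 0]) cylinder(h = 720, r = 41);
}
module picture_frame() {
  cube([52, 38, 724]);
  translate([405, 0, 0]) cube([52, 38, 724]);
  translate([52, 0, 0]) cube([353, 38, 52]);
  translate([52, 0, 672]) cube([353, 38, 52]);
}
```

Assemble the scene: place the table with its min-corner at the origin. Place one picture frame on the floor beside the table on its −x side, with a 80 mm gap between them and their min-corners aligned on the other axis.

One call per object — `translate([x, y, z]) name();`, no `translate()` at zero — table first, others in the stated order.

table();
translate([-537, 0, 0]) picture_frame();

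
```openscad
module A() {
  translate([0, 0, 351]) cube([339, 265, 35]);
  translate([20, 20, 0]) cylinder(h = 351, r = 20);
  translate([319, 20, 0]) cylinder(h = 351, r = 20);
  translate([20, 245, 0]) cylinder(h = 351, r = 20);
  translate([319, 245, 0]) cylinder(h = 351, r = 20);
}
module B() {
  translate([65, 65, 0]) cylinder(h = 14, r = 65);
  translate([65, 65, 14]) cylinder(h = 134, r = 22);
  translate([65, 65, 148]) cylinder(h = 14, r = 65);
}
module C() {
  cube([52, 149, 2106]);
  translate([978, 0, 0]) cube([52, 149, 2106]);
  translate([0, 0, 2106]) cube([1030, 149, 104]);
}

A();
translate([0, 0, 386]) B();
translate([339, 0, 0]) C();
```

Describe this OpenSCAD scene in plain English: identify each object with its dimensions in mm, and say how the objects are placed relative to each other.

A is a four-legged stool. The seat is a 339×265×35 mm slab whose top surface is at z = 386 mm; four round legs, each 40 mm in diameter, run from the floor (z = 0) to the underside of the seat, each leg's axis is inset half a diameter from the nearest pair of seat edges (so the leg's bounding box is flush with the corner).

B is a spool: two coaxial disc flanges of radius 65 mm and thickness 14 mm, joined by a core cylinder of radius 22 mm and height 134 mm. The lower flange rests on z = 0 and the three cylinders share a vertical axis.

C is a door frame. The clear opening is 926 mm wide and 2106 mm high. Two 52 mm wide jambs, 149 mm deep, stand either side of the opening from the floor to the top of the opening. A 104 mm thick head sits across the top of both jambs, spanning the full outside width of the frame.

The spool is on top of the stool. The door frame is against the stool's +x side, with their −y faces flush.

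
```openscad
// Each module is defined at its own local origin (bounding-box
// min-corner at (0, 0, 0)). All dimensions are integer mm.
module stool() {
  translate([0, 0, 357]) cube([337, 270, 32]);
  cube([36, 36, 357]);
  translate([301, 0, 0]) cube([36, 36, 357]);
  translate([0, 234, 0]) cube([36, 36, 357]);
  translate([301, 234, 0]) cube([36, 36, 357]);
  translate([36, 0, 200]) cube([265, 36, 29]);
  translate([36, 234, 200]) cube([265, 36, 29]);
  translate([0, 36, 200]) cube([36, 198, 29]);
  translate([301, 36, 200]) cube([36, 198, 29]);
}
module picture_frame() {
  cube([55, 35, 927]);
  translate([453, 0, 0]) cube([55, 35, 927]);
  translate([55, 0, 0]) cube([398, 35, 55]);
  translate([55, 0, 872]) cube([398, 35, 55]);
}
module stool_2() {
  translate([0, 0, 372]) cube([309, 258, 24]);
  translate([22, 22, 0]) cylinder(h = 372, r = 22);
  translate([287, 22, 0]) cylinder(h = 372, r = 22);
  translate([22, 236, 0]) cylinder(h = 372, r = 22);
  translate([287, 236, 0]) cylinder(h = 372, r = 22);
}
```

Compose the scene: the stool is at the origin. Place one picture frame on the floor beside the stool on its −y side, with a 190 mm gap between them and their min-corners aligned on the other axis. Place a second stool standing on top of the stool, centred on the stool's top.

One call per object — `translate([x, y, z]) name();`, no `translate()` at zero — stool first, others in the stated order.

stool();
translate([0, -225, 0]) picture_frame();
translate([14, 6, 389]) stool_2();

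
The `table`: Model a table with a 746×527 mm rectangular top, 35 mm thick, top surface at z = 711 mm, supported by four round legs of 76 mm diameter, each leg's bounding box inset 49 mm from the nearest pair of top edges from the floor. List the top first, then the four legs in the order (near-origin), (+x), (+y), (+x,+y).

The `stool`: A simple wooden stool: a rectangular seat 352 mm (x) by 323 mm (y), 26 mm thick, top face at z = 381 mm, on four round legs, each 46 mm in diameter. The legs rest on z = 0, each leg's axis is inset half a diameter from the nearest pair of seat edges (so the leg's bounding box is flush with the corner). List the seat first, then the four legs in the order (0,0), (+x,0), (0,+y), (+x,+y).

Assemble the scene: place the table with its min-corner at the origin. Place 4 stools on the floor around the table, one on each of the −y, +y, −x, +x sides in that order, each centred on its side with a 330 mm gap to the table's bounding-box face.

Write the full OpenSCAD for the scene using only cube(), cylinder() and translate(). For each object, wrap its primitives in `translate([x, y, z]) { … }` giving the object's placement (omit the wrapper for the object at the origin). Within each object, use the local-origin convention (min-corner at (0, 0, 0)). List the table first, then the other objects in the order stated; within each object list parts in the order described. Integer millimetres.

translate([0, 0, 676]) cube([746, 527, 35]);
translate([87, 87, 0]) cylinder(h = 676, r = 38);
translate([659, 87, 0]) cylinder(h = 676, r = 38);
translate([87, 440, 0]) cylinder(h = 676, r = 38);
translate([659, 440, 0]) cylinder(h = 676, r = 38);
translate([197, -653, 0]) {
  translate([0, 0, 355]) cube([352, 323, 26]);
  translate([23, 23, 0]) cylinder(h = 355, r = 23);
  translate([329, 23, 0]) cylinder(h = 355, r = 23);
  translate([23, 300, 0]) cylinder(h = 355, r = 23);
  translate([329, 300, 0]) cylinder(h = 355, r = 23);
}
translate([197, 857, 0]) {
  translate([0, 0, 355]) cube([352, 323, 26]);
  translate([23, 23, 0]) cylinder(h = 355, r = 23);
  translate([329, 23, 0]) cylinder(h = 355, r = 23);
  translate([23, 300, 0]) cylinder(h = 355, r = 23);
  translate([329, 300, 0]) cylinder(h = 355, r = 23);
}
translate([-682, 102, 0]) {
  translate([0, 0, 355]) cube([352, 323, 26]);
  translate([23, 23, 0]) cylinder(h = 355, r = 23);
  translate([329, 23, 0]) cylinder(h = 355, r = 23);
  translate([23, 300, 0]) cylinder(h = 355, r = 23);
  translate([329, 300, 0]) cylinder(h = 355, r = 23);
}
translate([1076, 102, 0]) {
  translate([0, 0, 355]) cube([352, 323, 26]);
  translate([23, 23, 0]) cylinder(h = 355, r = 23);
  translate([329, 23, 0]) cylinder(h = 355, r = 23);
  translate([23, 300, 0]) cylinder(h = 355, r = 23);
  translate([329, 300, 0]) cylinder(h = 355, r = 23);
}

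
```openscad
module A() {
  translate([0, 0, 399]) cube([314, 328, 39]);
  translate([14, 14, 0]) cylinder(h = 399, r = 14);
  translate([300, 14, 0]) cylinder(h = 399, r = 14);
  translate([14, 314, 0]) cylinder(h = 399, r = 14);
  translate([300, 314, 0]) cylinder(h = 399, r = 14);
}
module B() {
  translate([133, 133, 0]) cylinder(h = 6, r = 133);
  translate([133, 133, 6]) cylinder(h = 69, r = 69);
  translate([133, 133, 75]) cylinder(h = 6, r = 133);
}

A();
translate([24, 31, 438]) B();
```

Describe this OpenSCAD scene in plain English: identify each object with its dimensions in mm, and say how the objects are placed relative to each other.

A is a four-legged stool. The seat is a 314×328×39 mm slab whose top surface is at z = 438 mm; four round legs, each 28 mm in diameter, run from the floor (z = 0) to the underside of the seat, each leg's axis is inset half a diameter from the nearest pair of seat edges (so the leg's bounding box is flush with the corner).

B is a spool: two coaxial disc flanges of radius 133 mm and thickness 6 mm, joined by a core cylinder of radius 69 mm and height 69 mm. The lower flange rests on z = 0 and the three cylinders share a vertical axis.

The spool is on top of the stool, centred.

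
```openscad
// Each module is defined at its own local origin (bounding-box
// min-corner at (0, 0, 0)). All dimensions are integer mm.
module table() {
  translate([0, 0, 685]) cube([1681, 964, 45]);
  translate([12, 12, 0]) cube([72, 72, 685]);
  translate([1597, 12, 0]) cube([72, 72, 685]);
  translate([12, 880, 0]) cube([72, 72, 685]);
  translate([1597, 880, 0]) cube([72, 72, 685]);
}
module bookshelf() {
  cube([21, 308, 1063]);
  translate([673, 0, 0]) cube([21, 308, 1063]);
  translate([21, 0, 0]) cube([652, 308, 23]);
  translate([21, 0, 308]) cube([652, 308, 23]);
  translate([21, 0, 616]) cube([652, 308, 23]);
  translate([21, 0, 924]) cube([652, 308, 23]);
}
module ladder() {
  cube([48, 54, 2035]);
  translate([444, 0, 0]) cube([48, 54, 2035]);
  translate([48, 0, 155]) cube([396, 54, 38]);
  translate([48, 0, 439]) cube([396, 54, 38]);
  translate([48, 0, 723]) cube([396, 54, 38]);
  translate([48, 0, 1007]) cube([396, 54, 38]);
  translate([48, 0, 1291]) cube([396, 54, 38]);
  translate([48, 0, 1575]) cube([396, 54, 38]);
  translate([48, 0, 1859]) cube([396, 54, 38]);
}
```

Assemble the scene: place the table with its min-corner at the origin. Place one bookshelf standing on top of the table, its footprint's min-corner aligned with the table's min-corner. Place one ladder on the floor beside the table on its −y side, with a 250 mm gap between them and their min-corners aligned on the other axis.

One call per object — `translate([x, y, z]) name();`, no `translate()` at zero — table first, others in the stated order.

table();
translate([0, 0, 730]) bookshelf();
translate([0, -304, 0]) ladder();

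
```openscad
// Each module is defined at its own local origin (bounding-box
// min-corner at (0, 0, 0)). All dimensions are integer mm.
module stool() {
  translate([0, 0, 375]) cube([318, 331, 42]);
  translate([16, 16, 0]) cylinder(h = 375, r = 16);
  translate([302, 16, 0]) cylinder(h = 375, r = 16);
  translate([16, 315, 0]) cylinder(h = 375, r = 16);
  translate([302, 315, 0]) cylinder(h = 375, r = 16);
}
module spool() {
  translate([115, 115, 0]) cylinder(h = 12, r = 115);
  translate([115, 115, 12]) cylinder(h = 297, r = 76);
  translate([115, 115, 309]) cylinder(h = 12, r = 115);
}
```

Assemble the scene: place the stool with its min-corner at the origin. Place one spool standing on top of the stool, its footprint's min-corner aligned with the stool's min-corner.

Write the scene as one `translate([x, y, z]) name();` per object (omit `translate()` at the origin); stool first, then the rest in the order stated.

stool();
translate([0, 0, 417]) spool();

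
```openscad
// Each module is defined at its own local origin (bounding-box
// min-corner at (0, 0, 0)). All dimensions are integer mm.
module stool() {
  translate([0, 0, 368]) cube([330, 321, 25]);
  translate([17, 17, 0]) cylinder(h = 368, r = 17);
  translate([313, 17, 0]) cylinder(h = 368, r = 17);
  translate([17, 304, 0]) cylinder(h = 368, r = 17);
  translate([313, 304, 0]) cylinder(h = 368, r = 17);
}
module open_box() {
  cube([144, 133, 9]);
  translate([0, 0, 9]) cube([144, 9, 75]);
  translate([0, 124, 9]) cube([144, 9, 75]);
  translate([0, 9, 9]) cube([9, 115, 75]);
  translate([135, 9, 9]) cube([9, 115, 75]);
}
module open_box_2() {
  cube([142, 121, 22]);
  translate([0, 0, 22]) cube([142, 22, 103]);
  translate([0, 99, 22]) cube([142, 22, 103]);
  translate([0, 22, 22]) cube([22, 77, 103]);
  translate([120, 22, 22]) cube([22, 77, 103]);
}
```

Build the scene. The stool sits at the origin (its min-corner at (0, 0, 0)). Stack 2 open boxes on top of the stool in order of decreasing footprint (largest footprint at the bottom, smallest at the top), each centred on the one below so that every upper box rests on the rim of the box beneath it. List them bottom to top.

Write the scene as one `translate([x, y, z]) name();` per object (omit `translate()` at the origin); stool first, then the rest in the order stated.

stool();
translate([93, 94, 393]) open_box();
translate([94, 100, 477]) open_box_2();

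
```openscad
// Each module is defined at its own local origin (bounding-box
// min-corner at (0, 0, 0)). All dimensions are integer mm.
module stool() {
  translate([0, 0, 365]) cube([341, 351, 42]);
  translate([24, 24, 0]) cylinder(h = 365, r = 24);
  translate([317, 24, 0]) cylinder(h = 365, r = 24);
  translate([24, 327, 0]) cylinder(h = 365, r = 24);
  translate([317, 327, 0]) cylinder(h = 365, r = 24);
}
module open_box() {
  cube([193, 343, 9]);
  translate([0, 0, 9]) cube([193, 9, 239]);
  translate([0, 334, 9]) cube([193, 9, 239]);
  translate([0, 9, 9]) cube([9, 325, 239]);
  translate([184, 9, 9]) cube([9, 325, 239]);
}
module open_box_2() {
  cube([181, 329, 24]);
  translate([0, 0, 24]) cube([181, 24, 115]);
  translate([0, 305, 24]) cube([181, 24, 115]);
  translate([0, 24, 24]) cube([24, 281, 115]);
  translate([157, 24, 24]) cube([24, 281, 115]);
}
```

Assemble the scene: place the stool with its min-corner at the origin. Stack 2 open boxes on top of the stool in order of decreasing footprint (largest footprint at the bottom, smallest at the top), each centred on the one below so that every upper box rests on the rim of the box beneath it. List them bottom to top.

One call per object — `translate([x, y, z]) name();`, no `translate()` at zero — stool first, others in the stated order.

stool();
translate([74, 4, 407]) open_box();
translate([80, 11, 655]) open_box_2();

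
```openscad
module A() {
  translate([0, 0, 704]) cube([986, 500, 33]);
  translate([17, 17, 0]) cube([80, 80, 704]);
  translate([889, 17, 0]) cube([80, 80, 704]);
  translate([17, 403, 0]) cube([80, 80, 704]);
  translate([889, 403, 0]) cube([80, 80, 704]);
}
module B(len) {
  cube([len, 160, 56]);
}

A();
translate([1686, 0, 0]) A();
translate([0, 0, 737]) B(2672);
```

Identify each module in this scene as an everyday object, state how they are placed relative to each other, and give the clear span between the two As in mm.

A is a table. B is a beam. A beam spans the tops of two tables. The clear span between the two tables is 700 mm.

Second table starts at x = 1686; first ends at x = 986; clear span = 1686 − 986 = 700 mm.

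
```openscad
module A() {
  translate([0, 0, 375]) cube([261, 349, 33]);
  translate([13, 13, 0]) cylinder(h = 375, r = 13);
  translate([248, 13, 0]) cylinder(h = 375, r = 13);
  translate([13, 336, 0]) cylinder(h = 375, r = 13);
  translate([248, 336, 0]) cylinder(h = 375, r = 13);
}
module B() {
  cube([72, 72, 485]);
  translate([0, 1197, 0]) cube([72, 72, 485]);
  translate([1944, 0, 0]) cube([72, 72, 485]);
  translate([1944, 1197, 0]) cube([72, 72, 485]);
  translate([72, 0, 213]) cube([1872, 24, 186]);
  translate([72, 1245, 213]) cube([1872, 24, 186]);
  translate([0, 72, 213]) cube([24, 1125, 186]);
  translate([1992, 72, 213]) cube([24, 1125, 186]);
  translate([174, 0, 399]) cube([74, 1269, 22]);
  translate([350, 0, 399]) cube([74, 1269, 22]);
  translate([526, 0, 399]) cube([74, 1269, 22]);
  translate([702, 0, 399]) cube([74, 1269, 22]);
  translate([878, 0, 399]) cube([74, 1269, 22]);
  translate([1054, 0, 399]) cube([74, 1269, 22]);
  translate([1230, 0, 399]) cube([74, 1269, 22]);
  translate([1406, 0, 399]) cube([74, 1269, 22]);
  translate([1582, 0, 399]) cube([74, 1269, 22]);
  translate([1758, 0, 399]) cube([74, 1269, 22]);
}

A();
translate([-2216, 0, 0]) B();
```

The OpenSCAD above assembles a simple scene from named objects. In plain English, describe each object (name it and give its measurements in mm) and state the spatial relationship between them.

A is a four-legged stool. The seat is a 261×349×33 mm slab whose top surface is at z = 408 mm; four round legs, each 26 mm in diameter, run from the floor (z = 0) to the underside of the seat, each leg's axis is inset half a diameter from the nearest pair of seat edges (so the leg's bounding box is flush with the corner).

B is a bed frame 2016 mm long (x) by 1269 mm wide (y). Four 72×72 mm corner posts, 485 mm tall, at the corners of the footprint. Four rails of 24 mm thickness and 186 mm height run between adjacent posts with their undersides at z = 213 mm, their outer faces flush with the outside of the frame (the two x-running rails run between the posts' inner faces; the two y-running rails run between the posts' inner faces). 10 slats, each 74 mm wide (x) and 22 mm thick, lie across the top of the two x-running rails, running the full 1269 mm width of the frame in y; the slats are evenly spaced along x between the inner faces of the end posts with equal gaps (rounded down to the nearest mm) at the −x end and between each pair — any rounding remainder accumulates at the +x end.

The bed frame is on the floor beside the stool on its −x side.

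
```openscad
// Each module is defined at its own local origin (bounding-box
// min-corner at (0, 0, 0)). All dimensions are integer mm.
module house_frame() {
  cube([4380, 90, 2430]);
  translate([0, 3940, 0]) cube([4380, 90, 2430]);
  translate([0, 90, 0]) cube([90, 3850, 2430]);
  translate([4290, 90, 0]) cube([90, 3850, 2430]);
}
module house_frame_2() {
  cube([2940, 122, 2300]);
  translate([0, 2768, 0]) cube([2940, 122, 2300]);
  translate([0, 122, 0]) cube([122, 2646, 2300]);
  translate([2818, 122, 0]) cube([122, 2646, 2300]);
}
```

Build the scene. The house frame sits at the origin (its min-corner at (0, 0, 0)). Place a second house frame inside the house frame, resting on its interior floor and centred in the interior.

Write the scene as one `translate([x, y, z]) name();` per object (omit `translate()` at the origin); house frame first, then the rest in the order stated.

house_frame();
translate([720, 570, 0]) house_frame_2();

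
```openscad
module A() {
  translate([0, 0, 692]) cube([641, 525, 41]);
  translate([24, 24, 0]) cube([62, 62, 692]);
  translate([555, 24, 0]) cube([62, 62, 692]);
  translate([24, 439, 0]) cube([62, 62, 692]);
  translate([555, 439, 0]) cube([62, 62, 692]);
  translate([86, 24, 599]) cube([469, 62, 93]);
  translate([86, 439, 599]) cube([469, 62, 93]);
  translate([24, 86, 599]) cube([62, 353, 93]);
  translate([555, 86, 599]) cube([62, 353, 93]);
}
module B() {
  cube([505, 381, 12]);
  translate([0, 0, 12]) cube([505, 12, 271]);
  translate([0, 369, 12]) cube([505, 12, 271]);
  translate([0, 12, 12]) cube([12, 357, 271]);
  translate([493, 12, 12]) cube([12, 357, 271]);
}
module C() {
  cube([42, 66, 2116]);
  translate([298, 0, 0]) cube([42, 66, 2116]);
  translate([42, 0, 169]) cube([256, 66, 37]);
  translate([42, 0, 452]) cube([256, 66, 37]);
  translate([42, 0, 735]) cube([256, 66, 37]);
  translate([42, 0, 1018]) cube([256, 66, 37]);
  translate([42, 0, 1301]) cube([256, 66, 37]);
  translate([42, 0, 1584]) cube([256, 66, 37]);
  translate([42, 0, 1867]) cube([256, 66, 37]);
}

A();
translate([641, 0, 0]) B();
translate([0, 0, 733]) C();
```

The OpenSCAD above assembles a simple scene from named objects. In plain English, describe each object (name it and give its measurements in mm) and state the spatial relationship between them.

A is a table with a 641×525 mm rectangular top, 41 mm thick, top surface at z = 733 mm, supported by four 62×62 mm square legs, each inset 24 mm from the nearest pair of top edges, running from the floor. Four apron rails, 62 mm thick and 93 mm tall, run between adjacent legs with their top edges flush with the underside of the top and their outer faces flush with the legs' outer faces.

B is an open storage box with external size 505×381×283 mm and wall thickness 12 mm (the base is also 12 mm thick). The base covers the whole footprint; the four walls stand on the base, with the y-facing walls full-width and the x-facing walls fitting between their inner faces.

C is a wooden ladder with two side rails of 42×66 mm section and 2116 mm height, set 340 mm apart overall. Between them run 7 rectangular rungs (66 mm deep, 37 mm thick), front faces flush with the rails' −y face. The bottom of the first rung is 169 mm above the floor and each subsequent rung is 283 mm higher than the one below.

The open box is against the table's +x side, with their −y faces flush. The ladder is on top of the table.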